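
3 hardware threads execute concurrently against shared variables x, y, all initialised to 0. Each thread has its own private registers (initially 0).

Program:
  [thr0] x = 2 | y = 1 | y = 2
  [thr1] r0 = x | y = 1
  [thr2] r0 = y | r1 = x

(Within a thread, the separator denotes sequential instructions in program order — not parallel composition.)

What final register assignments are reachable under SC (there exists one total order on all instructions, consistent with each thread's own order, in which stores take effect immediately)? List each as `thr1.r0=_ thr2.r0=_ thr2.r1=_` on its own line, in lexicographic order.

outcome vector order: (thr1.r0,thr2.r0,thr2.r1)
|SC outcomes| = 9

thr1.r0=0 thr2.r0=0 thr2.r1=0
thr1.r0=0 thr2.r0=0 thr2.r1=2
thr1.r0=0 thr2.r0=1 thr2.r1=0
thr1.r0=0 thr2.r0=1 thr2.r1=2
thr1.r0=0 thr2.r0=2 thr2.r1=2
thr1.r0=2 thr2.r0=0 thr2.r1=0
thr1.r0=2 thr2.r0=0 thr2.r1=2
thr1.r0=2 thr2.r0=1 thr2.r1=2
thr1.r0=2 thr2.r0=2 thr2.r1=2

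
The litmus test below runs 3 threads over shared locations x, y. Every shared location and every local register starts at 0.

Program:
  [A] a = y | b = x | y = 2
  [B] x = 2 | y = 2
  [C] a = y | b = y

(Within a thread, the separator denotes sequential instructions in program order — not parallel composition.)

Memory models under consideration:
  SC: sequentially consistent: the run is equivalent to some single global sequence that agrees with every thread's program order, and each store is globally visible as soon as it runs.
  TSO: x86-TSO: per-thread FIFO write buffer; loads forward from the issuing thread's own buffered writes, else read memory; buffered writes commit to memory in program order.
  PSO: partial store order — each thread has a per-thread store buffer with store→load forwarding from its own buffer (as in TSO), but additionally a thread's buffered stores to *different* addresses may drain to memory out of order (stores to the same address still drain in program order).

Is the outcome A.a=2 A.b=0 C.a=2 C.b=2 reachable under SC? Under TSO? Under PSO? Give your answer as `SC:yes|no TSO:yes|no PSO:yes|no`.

outcome vector order: (A.a,A.b,C.a,C.b)
[SC] allowed = {(0,0,0,0) (0,0,0,2) (0,0,2,2) (0,2,0,0) (0,2,0,2) (0,2,2,2) (2,2,0,0) (2,2,0,2) (2,2,2,2)}
[TSO] allowed = {(0,0,0,0) (0,0,0,2) (0,0,2,2) (0,2,0,0) (0,2,0,2) (0,2,2,2) (2,2,0,0) (2,2,0,2) (2,2,2,2)}
[PSO] allowed = {(0,0,0,0) (0,0,0,2) (0,0,2,2) (0,2,0,0) (0,2,0,2) (0,2,2,2) (2,0,0,0) (2,0,0,2) (2,0,2,2) (2,2,0,0) (2,2,0,2) (2,2,2,2)}
target (2,0,2,2) ∈ {PSO}

SC:no TSO:no PSO:yes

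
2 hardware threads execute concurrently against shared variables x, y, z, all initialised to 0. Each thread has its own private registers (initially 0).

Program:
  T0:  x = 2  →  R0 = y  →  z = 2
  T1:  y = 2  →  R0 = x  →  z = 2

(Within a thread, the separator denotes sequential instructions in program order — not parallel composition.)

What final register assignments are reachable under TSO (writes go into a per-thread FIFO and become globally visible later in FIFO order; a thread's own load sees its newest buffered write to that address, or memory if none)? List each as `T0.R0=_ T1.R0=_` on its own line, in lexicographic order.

outcome vector order: (T0.R0,T1.R0)
|TSO outcomes| = 4

T0.R0=0 T1.R0=0
T0.R0=0 T1.R0=2
T0.R0=2 T1.R0=0
T0.R0=2 T1.R0=2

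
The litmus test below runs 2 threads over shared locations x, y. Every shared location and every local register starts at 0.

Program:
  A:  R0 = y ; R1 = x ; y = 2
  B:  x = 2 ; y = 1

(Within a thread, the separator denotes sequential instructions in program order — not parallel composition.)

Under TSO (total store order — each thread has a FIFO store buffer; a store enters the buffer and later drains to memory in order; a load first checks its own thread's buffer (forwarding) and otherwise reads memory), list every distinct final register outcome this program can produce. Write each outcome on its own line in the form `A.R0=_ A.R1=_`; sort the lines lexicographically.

outcome vector order: (A.R0,A.R1)
|TSO outcomes| = 3

A.R0=0 A.R1=0
A.R0=0 A.R1=2
A.R0=1 A.R1=2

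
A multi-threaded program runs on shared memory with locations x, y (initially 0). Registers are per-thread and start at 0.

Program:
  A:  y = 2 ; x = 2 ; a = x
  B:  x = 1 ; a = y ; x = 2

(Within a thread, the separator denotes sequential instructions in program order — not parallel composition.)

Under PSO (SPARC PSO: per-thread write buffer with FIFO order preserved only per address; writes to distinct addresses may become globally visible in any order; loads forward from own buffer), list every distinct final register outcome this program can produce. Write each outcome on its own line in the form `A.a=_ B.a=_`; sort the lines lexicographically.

A.a=1 B.a=0
A.a=1 B.a=2
A.a=2 B.a=0
A.a=2 B.a=2

outcome vector order: (A.a,B.a)
|PSO outcomes| = 4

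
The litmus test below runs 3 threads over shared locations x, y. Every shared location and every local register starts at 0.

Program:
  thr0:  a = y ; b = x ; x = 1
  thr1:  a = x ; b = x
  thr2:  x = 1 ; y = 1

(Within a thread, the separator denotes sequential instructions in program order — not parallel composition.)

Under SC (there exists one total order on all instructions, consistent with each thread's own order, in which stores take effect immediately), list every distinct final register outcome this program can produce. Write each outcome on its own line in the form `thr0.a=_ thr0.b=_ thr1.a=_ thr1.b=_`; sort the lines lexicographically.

thr0.a=0 thr0.b=0 thr1.a=0 thr1.b=0
thr0.a=0 thr0.b=0 thr1.a=0 thr1.b=1
thr0.a=0 thr0.b=0 thr1.a=1 thr1.b=1
thr0.a=0 thr0.b=1 thr1.a=0 thr1.b=0
thr0.a=0 thr0.b=1 thr1.a=0 thr1.b=1
thr0.a=0 thr0.b=1 thr1.a=1 thr1.b=1
thr0.a=1 thr0.b=1 thr1.a=0 thr1.b=0
thr0.a=1 thr0.b=1 thr1.a=0 thr1.b=1
thr0.a=1 thr0.b=1 thr1.a=1 thr1.b=1

outcome vector order: (thr0.a,thr0.b,thr1.a,thr1.b)
|SC outcomes| = 9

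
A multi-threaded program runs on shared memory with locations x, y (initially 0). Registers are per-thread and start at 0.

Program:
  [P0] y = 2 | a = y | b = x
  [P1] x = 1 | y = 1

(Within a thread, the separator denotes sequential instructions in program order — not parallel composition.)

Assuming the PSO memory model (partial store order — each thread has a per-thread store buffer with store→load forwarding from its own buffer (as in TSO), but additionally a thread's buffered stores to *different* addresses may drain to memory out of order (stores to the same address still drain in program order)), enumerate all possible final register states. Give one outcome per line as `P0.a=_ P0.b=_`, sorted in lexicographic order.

outcome vector order: (P0.a,P0.b)
|PSO outcomes| = 4

P0.a=1 P0.b=0
P0.a=1 P0.b=1
P0.a=2 P0.b=0
P0.a=2 P0.b=1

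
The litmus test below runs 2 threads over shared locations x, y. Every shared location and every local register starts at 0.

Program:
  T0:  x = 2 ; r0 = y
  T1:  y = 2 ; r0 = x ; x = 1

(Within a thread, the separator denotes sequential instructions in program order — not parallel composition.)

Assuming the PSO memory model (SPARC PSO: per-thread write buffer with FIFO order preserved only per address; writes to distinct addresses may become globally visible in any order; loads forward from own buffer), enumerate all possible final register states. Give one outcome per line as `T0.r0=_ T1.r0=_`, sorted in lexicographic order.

T0.r0=0 T1.r0=0
T0.r0=0 T1.r0=2
T0.r0=2 T1.r0=0
T0.r0=2 T1.r0=2

outcome vector order: (T0.r0,T1.r0)
|PSO outcomes| = 4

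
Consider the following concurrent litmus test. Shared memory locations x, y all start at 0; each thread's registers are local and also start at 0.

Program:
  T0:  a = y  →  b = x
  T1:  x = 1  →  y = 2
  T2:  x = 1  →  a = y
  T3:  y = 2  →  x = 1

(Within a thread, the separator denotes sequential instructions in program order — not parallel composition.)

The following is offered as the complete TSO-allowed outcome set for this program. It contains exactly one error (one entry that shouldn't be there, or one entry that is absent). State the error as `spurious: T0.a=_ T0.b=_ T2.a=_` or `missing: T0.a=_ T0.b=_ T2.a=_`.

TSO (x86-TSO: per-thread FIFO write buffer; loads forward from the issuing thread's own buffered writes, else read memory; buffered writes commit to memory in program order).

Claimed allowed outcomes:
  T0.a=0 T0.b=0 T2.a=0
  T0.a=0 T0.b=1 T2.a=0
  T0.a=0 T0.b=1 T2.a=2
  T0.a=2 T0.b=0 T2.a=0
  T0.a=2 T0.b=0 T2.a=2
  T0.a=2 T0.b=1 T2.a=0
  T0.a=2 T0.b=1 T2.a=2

outcome vector order: (T0.a,T0.b,T2.a)
[TSO] allowed = {(0,0,0), (0,0,2), (0,1,0), (0,1,2), (2,0,0), (2,0,2), (2,1,0), (2,1,2)}
TSO∖claimed = {(0,0,2)}

missing: T0.a=0 T0.b=0 T2.a=2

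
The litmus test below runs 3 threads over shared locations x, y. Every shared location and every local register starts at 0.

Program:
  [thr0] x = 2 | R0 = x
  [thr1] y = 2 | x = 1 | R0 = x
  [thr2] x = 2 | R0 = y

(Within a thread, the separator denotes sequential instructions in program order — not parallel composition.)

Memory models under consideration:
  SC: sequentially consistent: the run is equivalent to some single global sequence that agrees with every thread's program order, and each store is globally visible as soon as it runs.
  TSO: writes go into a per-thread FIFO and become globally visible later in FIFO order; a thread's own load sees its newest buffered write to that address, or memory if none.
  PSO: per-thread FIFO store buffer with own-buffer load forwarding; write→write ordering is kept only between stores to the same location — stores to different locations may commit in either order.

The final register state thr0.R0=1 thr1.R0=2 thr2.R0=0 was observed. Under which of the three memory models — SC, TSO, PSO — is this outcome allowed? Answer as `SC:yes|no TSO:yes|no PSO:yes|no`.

outcome vector order: (thr0.R0,thr1.R0,thr2.R0)
SC: 7 outcomes — {110; 112; 122; 210; 212; 220; 222}
TSO: 8 outcomes — {110; 112; 120; 122; 210; 212; 220; 222}
PSO: 8 outcomes — {110; 112; 120; 122; 210; 212; 220; 222}
target 120 ∈ {TSO,PSO}

SC:no TSO:yes PSO:yes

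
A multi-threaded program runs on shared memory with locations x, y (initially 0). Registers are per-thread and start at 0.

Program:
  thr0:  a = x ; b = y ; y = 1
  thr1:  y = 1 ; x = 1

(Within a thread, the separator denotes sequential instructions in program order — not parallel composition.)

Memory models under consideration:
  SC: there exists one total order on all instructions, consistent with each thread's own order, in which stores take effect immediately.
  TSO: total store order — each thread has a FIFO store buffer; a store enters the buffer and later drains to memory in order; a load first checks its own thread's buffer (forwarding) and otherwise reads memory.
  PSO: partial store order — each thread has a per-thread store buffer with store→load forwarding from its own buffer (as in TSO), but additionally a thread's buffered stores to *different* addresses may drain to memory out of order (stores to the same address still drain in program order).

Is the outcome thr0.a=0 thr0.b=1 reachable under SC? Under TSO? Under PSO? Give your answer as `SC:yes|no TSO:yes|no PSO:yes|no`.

outcome vector order: (thr0.a,thr0.b)
[SC] allowed = {0/0, 0/1, 1/1}
[TSO] allowed = {0/0, 0/1, 1/1}
[PSO] allowed = {0/0, 0/1, 1/0, 1/1}
target 0/1 ∈ {SC,TSO,PSO}

SC:yes TSO:yes PSO:yes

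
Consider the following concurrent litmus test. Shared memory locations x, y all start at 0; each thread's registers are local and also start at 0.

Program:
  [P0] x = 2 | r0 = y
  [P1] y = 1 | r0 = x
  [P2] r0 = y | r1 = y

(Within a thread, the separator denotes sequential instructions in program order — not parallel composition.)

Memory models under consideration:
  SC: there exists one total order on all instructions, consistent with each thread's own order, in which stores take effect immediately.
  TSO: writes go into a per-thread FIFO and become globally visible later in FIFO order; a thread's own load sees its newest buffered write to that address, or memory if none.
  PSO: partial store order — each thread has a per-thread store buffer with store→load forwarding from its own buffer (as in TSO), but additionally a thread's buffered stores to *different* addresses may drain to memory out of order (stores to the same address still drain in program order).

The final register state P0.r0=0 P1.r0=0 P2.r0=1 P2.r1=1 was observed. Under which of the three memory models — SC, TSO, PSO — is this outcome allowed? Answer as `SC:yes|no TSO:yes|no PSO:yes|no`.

outcome vector order: (P0.r0,P1.r0,P2.r0,P2.r1)
under SC → 0/2/0/0; 0/2/0/1; 0/2/1/1; 1/0/0/0; 1/0/0/1; 1/0/1/1; 1/2/0/0; 1/2/0/1; 1/2/1/1
under TSO → 0/0/0/0; 0/0/0/1; 0/0/1/1; 0/2/0/0; 0/2/0/1; 0/2/1/1; 1/0/0/0; 1/0/0/1; 1/0/1/1; 1/2/0/0; 1/2/0/1; 1/2/1/1
under PSO → 0/0/0/0; 0/0/0/1; 0/0/1/1; 0/2/0/0; 0/2/0/1; 0/2/1/1; 1/0/0/0; 1/0/0/1; 1/0/1/1; 1/2/0/0; 1/2/0/1; 1/2/1/1
target 0/0/1/1 ∈ {TSO,PSO}

SC:no TSO:yes PSO:yes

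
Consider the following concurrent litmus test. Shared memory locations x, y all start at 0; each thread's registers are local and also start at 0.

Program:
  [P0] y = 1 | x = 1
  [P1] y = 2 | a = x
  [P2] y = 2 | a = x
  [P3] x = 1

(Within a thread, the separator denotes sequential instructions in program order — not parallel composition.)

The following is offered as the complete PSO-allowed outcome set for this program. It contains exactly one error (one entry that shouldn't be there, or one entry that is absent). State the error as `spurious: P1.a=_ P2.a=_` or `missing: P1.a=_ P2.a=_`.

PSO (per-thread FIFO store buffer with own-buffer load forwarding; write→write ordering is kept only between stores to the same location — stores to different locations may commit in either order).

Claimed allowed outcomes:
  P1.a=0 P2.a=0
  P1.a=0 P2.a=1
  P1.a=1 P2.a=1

outcome vector order: (P1.a,P2.a)
PSO (4): 0/0; 0/1; 1/0; 1/1
PSO∖claimed = {1/0}

missing: P1.a=1 P2.a=0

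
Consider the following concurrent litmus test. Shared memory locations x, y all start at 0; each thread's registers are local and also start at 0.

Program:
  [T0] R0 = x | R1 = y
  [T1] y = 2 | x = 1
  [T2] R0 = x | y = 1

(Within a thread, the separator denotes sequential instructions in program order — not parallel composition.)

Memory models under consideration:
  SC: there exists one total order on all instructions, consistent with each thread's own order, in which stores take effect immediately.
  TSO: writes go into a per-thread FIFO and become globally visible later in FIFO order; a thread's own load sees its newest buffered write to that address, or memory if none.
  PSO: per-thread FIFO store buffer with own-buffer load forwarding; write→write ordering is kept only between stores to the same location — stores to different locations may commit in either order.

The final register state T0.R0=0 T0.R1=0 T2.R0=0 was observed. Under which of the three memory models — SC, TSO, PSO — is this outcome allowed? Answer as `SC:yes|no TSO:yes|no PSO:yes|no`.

SC:yes TSO:yes PSO:yes

outcome vector order: (T0.R0,T0.R1,T2.R0)
under SC → 0/0/0; 0/0/1; 0/1/0; 0/1/1; 0/2/0; 0/2/1; 1/1/0; 1/1/1; 1/2/0; 1/2/1
under TSO → 0/0/0; 0/0/1; 0/1/0; 0/1/1; 0/2/0; 0/2/1; 1/1/0; 1/1/1; 1/2/0; 1/2/1
under PSO → 0/0/0; 0/0/1; 0/1/0; 0/1/1; 0/2/0; 0/2/1; 1/0/0; 1/0/1; 1/1/0; 1/1/1; 1/2/0; 1/2/1
target 0/0/0 ∈ {SC,TSO,PSO}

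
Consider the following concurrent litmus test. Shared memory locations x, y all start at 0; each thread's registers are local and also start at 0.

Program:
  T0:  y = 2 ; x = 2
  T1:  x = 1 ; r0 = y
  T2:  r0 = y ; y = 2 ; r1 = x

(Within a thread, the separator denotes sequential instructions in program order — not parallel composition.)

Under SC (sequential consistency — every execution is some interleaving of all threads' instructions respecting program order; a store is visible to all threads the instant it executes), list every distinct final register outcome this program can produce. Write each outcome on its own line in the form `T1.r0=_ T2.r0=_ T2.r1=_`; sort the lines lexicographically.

outcome vector order: (T1.r0,T2.r0,T2.r1)
|SC outcomes| = 10

T1.r0=0 T2.r0=0 T2.r1=1
T1.r0=0 T2.r0=0 T2.r1=2
T1.r0=0 T2.r0=2 T2.r1=1
T1.r0=0 T2.r0=2 T2.r1=2
T1.r0=2 T2.r0=0 T2.r1=0
T1.r0=2 T2.r0=0 T2.r1=1
T1.r0=2 T2.r0=0 T2.r1=2
T1.r0=2 T2.r0=2 T2.r1=0
T1.r0=2 T2.r0=2 T2.r1=1
T1.r0=2 T2.r0=2 T2.r1=2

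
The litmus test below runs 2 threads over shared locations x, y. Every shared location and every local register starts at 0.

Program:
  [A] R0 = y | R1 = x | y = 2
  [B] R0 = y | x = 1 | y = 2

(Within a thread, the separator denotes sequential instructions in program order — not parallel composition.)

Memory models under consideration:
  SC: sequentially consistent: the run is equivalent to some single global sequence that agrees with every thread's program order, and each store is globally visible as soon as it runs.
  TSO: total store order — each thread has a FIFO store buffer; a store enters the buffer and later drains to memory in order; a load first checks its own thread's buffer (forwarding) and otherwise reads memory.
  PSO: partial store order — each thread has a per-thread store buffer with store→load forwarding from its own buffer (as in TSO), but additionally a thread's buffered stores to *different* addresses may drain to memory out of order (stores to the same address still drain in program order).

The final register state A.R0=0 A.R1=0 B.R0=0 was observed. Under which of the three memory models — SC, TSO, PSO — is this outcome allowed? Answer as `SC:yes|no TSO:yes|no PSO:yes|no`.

SC:yes TSO:yes PSO:yes

outcome vector order: (A.R0,A.R1,B.R0)
SC (4): (0,0,0) (0,0,2) (0,1,0) (2,1,0)
TSO (4): (0,0,0) (0,0,2) (0,1,0) (2,1,0)
PSO (5): (0,0,0) (0,0,2) (0,1,0) (2,0,0) (2,1,0)
target (0,0,0) ∈ {SC,TSO,PSO}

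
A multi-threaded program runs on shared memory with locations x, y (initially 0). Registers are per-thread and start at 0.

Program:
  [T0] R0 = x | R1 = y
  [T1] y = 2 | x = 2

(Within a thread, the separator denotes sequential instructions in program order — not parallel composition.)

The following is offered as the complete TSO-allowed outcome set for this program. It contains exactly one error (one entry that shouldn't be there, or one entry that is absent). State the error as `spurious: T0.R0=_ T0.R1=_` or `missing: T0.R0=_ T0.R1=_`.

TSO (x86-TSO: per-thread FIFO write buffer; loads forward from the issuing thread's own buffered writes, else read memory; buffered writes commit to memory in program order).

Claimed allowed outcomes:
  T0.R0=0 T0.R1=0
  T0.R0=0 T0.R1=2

missing: T0.R0=2 T0.R1=2

outcome vector order: (T0.R0,T0.R1)
[TSO] allowed = {0/0 0/2 2/2}
TSO∖claimed = {2/2}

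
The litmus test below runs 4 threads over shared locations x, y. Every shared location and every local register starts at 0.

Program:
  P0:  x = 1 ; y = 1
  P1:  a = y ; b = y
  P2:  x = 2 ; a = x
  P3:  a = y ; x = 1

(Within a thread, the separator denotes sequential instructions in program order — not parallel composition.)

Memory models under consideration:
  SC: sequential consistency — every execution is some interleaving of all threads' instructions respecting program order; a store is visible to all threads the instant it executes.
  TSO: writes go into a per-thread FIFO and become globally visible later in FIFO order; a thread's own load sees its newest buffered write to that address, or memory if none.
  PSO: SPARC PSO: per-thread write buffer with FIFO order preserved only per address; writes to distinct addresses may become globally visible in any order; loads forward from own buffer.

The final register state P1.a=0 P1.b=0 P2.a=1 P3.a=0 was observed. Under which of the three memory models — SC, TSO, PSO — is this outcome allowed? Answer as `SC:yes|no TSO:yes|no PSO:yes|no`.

SC:yes TSO:yes PSO:yes

outcome vector order: (P1.a,P1.b,P2.a,P3.a)
SC (12): (0,0,1,0); (0,0,1,1); (0,0,2,0); (0,0,2,1); (0,1,1,0); (0,1,1,1); (0,1,2,0); (0,1,2,1); (1,1,1,0); (1,1,1,1); (1,1,2,0); (1,1,2,1)
TSO (12): (0,0,1,0); (0,0,1,1); (0,0,2,0); (0,0,2,1); (0,1,1,0); (0,1,1,1); (0,1,2,0); (0,1,2,1); (1,1,1,0); (1,1,1,1); (1,1,2,0); (1,1,2,1)
PSO (12): (0,0,1,0); (0,0,1,1); (0,0,2,0); (0,0,2,1); (0,1,1,0); (0,1,1,1); (0,1,2,0); (0,1,2,1); (1,1,1,0); (1,1,1,1); (1,1,2,0); (1,1,2,1)
target (0,0,1,0) ∈ {SC,TSO,PSO}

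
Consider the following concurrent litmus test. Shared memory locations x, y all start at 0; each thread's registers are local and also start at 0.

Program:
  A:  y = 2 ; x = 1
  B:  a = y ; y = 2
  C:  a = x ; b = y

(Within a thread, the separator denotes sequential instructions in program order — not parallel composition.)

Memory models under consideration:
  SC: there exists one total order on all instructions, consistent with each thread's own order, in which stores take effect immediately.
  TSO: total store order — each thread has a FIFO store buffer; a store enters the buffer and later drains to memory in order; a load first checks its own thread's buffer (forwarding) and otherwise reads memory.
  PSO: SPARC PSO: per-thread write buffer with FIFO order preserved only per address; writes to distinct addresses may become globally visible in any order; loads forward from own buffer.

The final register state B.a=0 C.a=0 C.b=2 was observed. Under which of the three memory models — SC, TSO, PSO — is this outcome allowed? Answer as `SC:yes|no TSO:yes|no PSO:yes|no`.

SC:yes TSO:yes PSO:yes

outcome vector order: (B.a,C.a,C.b)
SC: 6 outcomes — {(0,0,0) (0,0,2) (0,1,2) (2,0,0) (2,0,2) (2,1,2)}
TSO: 6 outcomes — {(0,0,0) (0,0,2) (0,1,2) (2,0,0) (2,0,2) (2,1,2)}
PSO: 8 outcomes — {(0,0,0) (0,0,2) (0,1,0) (0,1,2) (2,0,0) (2,0,2) (2,1,0) (2,1,2)}
target (0,0,2) ∈ {SC,TSO,PSO}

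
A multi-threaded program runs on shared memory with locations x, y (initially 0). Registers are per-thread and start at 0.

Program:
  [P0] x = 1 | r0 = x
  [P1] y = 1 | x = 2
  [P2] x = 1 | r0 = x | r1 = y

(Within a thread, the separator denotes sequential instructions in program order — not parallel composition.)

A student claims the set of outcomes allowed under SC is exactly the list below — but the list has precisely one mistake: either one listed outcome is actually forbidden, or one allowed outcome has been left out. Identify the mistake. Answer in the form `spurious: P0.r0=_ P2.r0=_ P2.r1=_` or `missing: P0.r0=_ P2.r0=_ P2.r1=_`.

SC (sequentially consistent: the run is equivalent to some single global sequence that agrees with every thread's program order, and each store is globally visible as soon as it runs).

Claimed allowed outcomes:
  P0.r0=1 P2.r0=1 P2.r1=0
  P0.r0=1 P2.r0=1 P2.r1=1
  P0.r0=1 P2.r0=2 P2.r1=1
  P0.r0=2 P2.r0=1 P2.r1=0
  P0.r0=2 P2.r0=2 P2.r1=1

missing: P0.r0=2 P2.r0=1 P2.r1=1

outcome vector order: (P0.r0,P2.r0,P2.r1)
SC (6): 110 111 121 210 211 221
SC∖claimed = {211}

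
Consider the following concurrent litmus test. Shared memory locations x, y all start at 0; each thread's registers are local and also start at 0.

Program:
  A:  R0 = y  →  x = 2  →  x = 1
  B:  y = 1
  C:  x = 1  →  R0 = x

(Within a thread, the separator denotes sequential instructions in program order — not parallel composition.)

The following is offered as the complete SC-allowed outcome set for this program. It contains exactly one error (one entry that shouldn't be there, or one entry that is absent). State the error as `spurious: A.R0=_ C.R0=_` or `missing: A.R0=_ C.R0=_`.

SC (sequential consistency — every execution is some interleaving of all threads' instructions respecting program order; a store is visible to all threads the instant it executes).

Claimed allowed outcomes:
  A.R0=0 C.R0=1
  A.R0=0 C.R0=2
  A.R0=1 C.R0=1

outcome vector order: (A.R0,C.R0)
[SC] allowed = {01 02 11 12}
SC∖claimed = {12}

missing: A.R0=1 C.R0=2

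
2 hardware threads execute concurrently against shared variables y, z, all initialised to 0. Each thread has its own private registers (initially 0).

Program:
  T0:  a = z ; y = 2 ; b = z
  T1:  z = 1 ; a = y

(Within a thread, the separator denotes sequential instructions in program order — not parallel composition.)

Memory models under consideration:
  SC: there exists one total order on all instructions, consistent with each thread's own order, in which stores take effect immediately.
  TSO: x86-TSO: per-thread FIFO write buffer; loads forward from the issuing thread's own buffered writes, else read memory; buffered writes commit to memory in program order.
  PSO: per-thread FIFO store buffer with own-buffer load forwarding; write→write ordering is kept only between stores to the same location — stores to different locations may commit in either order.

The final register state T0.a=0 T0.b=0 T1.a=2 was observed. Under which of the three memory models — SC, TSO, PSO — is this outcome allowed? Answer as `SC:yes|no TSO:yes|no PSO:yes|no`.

outcome vector order: (T0.a,T0.b,T1.a)
under SC → (0,0,2) (0,1,0) (0,1,2) (1,1,0) (1,1,2)
under TSO → (0,0,0) (0,0,2) (0,1,0) (0,1,2) (1,1,0) (1,1,2)
under PSO → (0,0,0) (0,0,2) (0,1,0) (0,1,2) (1,1,0) (1,1,2)
target (0,0,2) ∈ {SC,TSO,PSO}

SC:yes TSO:yes PSO:yes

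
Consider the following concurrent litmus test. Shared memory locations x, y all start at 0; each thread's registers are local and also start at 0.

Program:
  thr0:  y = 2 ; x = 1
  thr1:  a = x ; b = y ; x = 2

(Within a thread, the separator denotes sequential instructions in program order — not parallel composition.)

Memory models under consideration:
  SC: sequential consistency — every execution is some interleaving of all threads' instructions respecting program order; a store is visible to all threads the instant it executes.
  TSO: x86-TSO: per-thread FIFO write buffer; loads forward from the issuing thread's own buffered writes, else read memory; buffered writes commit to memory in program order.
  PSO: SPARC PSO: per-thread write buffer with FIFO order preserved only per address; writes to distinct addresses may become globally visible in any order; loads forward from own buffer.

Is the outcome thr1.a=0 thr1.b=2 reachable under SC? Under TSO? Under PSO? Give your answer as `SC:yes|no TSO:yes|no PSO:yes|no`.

outcome vector order: (thr1.a,thr1.b)
SC (3): <0 0>; <0 2>; <1 2>
TSO (3): <0 0>; <0 2>; <1 2>
PSO (4): <0 0>; <0 2>; <1 0>; <1 2>
target <0 2> ∈ {SC,TSO,PSO}

SC:yes TSO:yes PSO:yes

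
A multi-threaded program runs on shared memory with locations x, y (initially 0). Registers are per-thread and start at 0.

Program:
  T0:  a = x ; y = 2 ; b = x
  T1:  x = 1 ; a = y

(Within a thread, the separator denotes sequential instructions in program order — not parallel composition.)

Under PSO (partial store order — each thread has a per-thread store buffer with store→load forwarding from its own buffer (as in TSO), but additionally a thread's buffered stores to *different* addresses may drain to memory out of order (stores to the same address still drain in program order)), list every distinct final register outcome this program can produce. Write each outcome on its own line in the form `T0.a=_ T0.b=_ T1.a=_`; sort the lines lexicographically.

outcome vector order: (T0.a,T0.b,T1.a)
|PSO outcomes| = 6

T0.a=0 T0.b=0 T1.a=0
T0.a=0 T0.b=0 T1.a=2
T0.a=0 T0.b=1 T1.a=0
T0.a=0 T0.b=1 T1.a=2
T0.a=1 T0.b=1 T1.a=0
T0.a=1 T0.b=1 T1.a=2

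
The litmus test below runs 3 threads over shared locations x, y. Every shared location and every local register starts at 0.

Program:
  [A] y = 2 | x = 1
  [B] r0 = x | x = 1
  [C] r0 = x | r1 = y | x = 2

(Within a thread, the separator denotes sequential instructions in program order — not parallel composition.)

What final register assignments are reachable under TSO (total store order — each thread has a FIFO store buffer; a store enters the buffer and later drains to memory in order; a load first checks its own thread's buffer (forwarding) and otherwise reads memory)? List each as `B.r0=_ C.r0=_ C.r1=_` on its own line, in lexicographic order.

B.r0=0 C.r0=0 C.r1=0
B.r0=0 C.r0=0 C.r1=2
B.r0=0 C.r0=1 C.r1=0
B.r0=0 C.r0=1 C.r1=2
B.r0=1 C.r0=0 C.r1=0
B.r0=1 C.r0=0 C.r1=2
B.r0=1 C.r0=1 C.r1=2
B.r0=2 C.r0=0 C.r1=0
B.r0=2 C.r0=0 C.r1=2
B.r0=2 C.r0=1 C.r1=2

outcome vector order: (B.r0,C.r0,C.r1)
|TSO outcomes| = 10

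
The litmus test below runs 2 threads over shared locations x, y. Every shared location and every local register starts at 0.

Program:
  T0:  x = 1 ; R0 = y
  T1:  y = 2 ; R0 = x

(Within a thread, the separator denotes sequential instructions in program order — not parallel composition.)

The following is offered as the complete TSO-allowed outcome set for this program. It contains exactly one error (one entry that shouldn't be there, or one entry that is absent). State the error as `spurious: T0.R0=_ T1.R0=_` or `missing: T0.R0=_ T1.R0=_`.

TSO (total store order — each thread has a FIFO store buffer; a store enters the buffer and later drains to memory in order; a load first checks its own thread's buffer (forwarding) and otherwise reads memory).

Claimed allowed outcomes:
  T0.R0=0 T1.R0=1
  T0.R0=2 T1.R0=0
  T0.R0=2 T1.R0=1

missing: T0.R0=0 T1.R0=0

outcome vector order: (T0.R0,T1.R0)
under TSO → 00, 01, 20, 21
TSO∖claimed = {00}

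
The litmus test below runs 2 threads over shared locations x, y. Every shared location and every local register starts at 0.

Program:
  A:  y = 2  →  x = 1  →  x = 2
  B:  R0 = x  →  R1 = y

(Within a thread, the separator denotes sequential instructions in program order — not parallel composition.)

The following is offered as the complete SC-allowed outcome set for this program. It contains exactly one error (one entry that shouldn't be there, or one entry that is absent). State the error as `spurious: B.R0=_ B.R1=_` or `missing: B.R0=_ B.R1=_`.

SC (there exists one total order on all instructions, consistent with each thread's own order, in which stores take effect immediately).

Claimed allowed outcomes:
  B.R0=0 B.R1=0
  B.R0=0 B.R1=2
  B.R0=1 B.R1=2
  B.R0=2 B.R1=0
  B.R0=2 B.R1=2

spurious: B.R0=2 B.R1=0

outcome vector order: (B.R0,B.R1)
SC: 4 outcomes — {<0 0>, <0 2>, <1 2>, <2 2>}
claimed∖SC = {<2 0>}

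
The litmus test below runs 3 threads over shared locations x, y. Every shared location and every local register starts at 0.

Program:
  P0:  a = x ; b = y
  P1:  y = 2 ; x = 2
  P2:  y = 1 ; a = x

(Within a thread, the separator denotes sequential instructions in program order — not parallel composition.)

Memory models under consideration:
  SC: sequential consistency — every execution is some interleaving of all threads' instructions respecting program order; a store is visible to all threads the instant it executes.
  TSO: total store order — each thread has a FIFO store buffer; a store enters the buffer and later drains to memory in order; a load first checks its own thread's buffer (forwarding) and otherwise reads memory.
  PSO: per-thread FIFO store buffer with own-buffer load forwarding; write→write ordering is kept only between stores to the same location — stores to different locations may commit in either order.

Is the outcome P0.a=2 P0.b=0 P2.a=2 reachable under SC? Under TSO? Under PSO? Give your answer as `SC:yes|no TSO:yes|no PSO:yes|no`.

outcome vector order: (P0.a,P0.b,P2.a)
SC (10): <0 0 0> <0 0 2> <0 1 0> <0 1 2> <0 2 0> <0 2 2> <2 1 0> <2 1 2> <2 2 0> <2 2 2>
TSO (10): <0 0 0> <0 0 2> <0 1 0> <0 1 2> <0 2 0> <0 2 2> <2 1 0> <2 1 2> <2 2 0> <2 2 2>
PSO (12): <0 0 0> <0 0 2> <0 1 0> <0 1 2> <0 2 0> <0 2 2> <2 0 0> <2 0 2> <2 1 0> <2 1 2> <2 2 0> <2 2 2>
target <2 0 2> ∈ {PSO}

SC:no TSO:no PSO:yes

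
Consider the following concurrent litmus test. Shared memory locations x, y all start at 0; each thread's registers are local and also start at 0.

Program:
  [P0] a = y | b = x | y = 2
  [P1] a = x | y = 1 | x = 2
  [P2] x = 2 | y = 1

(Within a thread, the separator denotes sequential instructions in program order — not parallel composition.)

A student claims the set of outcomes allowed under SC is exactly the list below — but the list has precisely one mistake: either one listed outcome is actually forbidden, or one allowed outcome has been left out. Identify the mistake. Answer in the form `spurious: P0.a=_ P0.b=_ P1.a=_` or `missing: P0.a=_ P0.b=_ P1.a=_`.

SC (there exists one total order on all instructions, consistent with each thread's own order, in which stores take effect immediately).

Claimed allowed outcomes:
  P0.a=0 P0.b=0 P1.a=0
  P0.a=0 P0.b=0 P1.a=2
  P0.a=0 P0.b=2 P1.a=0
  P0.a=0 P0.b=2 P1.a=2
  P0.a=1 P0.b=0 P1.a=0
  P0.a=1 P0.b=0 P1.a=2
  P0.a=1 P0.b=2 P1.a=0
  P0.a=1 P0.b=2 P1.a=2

spurious: P0.a=1 P0.b=0 P1.a=2

outcome vector order: (P0.a,P0.b,P1.a)
[SC] allowed = {000; 002; 020; 022; 100; 120; 122}
claimed∖SC = {102}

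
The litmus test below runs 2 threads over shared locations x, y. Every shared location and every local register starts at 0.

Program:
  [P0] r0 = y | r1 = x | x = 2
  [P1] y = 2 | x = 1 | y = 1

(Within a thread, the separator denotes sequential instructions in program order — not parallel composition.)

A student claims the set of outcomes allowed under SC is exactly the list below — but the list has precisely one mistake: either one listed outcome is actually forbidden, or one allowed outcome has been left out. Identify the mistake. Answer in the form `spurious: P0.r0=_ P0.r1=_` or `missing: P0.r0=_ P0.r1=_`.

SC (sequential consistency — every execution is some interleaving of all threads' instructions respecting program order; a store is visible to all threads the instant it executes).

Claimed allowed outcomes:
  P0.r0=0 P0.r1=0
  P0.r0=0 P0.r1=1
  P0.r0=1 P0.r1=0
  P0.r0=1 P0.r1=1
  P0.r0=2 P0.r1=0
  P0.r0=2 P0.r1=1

outcome vector order: (P0.r0,P0.r1)
[SC] allowed = {0/0, 0/1, 1/1, 2/0, 2/1}
claimed∖SC = {1/0}

spurious: P0.r0=1 P0.r1=0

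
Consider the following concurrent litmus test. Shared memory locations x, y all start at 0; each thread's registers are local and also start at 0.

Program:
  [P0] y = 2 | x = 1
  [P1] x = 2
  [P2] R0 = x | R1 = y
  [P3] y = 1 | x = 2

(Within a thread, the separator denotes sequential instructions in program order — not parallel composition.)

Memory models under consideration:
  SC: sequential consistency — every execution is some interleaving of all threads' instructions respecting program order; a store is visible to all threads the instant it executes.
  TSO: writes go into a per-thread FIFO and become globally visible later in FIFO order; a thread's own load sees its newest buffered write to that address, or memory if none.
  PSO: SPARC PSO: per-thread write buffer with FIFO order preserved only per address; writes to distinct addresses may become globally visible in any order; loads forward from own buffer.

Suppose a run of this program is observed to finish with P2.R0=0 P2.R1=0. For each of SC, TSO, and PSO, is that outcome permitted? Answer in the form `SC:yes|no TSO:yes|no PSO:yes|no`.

SC:yes TSO:yes PSO:yes

outcome vector order: (P2.R0,P2.R1)
under SC → (0,0), (0,1), (0,2), (1,1), (1,2), (2,0), (2,1), (2,2)
under TSO → (0,0), (0,1), (0,2), (1,1), (1,2), (2,0), (2,1), (2,2)
under PSO → (0,0), (0,1), (0,2), (1,0), (1,1), (1,2), (2,0), (2,1), (2,2)
target (0,0) ∈ {SC,TSO,PSO}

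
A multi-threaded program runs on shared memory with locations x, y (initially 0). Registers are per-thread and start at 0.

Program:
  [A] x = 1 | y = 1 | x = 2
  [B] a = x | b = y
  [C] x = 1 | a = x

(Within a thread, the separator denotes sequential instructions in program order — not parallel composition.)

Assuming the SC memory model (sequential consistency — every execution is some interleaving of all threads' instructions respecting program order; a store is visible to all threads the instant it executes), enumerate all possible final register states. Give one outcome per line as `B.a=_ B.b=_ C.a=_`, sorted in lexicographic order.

B.a=0 B.b=0 C.a=1
B.a=0 B.b=0 C.a=2
B.a=0 B.b=1 C.a=1
B.a=0 B.b=1 C.a=2
B.a=1 B.b=0 C.a=1
B.a=1 B.b=0 C.a=2
B.a=1 B.b=1 C.a=1
B.a=1 B.b=1 C.a=2
B.a=2 B.b=1 C.a=1
B.a=2 B.b=1 C.a=2

outcome vector order: (B.a,B.b,C.a)
|SC outcomes| = 10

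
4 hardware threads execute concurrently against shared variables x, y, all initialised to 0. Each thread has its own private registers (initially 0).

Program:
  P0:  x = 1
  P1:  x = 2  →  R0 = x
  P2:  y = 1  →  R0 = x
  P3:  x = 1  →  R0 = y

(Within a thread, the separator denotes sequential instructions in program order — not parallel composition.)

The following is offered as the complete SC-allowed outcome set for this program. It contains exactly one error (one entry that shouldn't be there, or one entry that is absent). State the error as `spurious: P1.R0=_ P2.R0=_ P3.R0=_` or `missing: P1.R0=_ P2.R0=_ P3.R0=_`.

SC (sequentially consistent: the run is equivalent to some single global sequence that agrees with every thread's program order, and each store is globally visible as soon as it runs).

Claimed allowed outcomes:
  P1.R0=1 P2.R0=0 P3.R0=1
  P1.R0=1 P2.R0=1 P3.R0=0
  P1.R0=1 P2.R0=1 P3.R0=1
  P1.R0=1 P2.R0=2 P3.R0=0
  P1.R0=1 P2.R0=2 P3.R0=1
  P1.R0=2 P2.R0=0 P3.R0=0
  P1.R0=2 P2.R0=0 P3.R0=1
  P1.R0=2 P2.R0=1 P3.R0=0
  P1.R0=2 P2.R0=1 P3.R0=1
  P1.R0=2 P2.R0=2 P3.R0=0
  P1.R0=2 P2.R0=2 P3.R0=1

spurious: P1.R0=2 P2.R0=0 P3.R0=0

outcome vector order: (P1.R0,P2.R0,P3.R0)
SC (10): 101, 110, 111, 120, 121, 201, 210, 211, 220, 221
claimed∖SC = {200}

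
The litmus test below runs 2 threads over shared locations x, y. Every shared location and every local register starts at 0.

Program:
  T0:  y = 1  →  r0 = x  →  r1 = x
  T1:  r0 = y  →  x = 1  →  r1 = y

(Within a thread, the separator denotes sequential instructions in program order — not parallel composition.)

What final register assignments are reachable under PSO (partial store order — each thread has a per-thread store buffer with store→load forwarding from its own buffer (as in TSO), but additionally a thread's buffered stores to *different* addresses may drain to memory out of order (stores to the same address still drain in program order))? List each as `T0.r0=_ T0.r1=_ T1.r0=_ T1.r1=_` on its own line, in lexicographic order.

outcome vector order: (T0.r0,T0.r1,T1.r0,T1.r1)
|PSO outcomes| = 9

T0.r0=0 T0.r1=0 T1.r0=0 T1.r1=0
T0.r0=0 T0.r1=0 T1.r0=0 T1.r1=1
T0.r0=0 T0.r1=0 T1.r0=1 T1.r1=1
T0.r0=0 T0.r1=1 T1.r0=0 T1.r1=0
T0.r0=0 T0.r1=1 T1.r0=0 T1.r1=1
T0.r0=0 T0.r1=1 T1.r0=1 T1.r1=1
T0.r0=1 T0.r1=1 T1.r0=0 T1.r1=0
T0.r0=1 T0.r1=1 T1.r0=0 T1.r1=1
T0.r0=1 T0.r1=1 T1.r0=1 T1.r1=1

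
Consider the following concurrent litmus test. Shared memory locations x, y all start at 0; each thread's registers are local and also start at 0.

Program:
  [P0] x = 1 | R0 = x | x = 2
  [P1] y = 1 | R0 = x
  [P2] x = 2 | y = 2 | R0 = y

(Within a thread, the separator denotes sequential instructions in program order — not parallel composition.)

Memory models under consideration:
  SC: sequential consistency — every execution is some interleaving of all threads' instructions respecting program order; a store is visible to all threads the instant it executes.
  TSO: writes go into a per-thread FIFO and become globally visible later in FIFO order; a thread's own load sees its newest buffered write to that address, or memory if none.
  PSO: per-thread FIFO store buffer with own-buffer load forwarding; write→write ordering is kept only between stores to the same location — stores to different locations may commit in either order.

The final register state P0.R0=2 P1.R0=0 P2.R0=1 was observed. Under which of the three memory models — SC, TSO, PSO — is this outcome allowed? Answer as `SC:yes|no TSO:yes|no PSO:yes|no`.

outcome vector order: (P0.R0,P1.R0,P2.R0)
under SC → 102; 111; 112; 121; 122; 202; 212; 221; 222
under TSO → 101; 102; 111; 112; 121; 122; 201; 202; 211; 212; 221; 222
under PSO → 101; 102; 111; 112; 121; 122; 201; 202; 211; 212; 221; 222
target 201 ∈ {TSO,PSO}

SC:no TSO:yes PSO:yes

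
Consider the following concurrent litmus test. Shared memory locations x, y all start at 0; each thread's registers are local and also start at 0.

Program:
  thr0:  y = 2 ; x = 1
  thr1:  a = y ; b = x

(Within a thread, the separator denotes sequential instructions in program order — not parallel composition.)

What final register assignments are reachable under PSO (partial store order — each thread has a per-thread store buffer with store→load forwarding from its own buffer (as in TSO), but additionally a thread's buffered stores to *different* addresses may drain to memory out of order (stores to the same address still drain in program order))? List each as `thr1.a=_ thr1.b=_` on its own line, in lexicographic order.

thr1.a=0 thr1.b=0
thr1.a=0 thr1.b=1
thr1.a=2 thr1.b=0
thr1.a=2 thr1.b=1

outcome vector order: (thr1.a,thr1.b)
|PSO outcomes| = 4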